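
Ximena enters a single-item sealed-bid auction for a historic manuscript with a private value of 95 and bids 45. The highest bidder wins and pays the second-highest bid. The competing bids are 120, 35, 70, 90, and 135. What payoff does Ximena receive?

0

Highest competing bid: 135.
Ximena's bid 45 is not the highest, so Ximena loses, pays nothing, and earns zero payoff.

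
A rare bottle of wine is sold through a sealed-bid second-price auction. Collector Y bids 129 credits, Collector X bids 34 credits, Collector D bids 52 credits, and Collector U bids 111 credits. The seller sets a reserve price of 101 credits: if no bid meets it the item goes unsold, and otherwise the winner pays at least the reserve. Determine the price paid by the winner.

The winner pays 111 credits.

Ranking the bids: Collector Y 129 credits; Collector U 111 credits; Collector D 52 credits; Collector X 34 credits.
Collector Y has the highest bid, so Collector Y wins.
The second-highest bid is 111 credits, which exceeds the reserve, so that sets the price.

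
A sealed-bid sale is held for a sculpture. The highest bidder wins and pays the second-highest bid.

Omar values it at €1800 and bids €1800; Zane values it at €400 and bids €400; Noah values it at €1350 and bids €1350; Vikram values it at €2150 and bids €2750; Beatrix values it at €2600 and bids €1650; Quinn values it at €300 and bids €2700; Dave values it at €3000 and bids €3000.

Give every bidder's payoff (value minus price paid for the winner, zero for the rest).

Payoffs: Omar €0, Zane €0, Noah €0, Vikram €0, Beatrix €0, Quinn €0, Dave €250.

Sorted high to low: Dave €3000; Vikram €2750; Quinn €2700; Omar €1800; Beatrix €1650; Noah €1350; Zane €400.
Dave has the top bid and wins; the price is the second-highest bid, €2750.
Dave's payoff = €3000 − €2750 = €250. All other bidders lose, so their payoff is 0.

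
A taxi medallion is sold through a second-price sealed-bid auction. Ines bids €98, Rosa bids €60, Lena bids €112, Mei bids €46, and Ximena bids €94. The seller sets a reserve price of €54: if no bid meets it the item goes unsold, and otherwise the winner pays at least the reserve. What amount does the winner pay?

Sorted high to low: Lena €112; Ines €98; Ximena €94; Rosa €60; Mei €46.
Lena has the highest bid, so Lena wins.
The second-highest bid is €98, which exceeds the reserve, so that sets the price.

Price paid: €98.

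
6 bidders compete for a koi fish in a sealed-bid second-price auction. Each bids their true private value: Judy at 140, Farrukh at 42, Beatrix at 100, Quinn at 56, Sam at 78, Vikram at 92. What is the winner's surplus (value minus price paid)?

Winner's surplus: 40.

Ordered from highest: Judy 140; Beatrix 100; Vikram 92; Sam 78; Quinn 56; Farrukh 42.
Judy wins with the top bid and pays the second-highest, 100.
Surplus = 140 − 100 = 40.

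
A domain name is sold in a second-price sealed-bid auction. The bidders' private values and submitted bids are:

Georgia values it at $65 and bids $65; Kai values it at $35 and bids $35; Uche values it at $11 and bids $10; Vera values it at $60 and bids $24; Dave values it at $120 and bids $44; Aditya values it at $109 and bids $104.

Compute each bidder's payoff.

Bids in descending order: Aditya $104 > Georgia $65 > Dave $44 > Kai $35 > Vera $24 > Uche $10.
Aditya has the top bid and wins; the price is the second-highest bid, $65.
Aditya's payoff = $109 − $65 = $44. All other bidders lose, so their payoff is 0.

Georgia $0, Kai $0, Uche $0, Vera $0, Dave $0, Aditya $44.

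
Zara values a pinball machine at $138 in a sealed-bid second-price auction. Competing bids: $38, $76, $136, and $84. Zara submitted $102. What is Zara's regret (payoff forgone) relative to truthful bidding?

Regret: $2.

The highest competing bid is $136.
Bidding truthfully at $138: Zara has the top bid, wins, and pays the second-highest bid $136. Payoff = $138 − $136 = $2.
Bidding $102: the top bid is $136 (a rival), so Zara loses. Payoff = $0.
Regret = truthful payoff − actual payoff = $2 − $0 = $2.
Deviating from a truthful bid can only lose payoff in a second-price auction — never gain.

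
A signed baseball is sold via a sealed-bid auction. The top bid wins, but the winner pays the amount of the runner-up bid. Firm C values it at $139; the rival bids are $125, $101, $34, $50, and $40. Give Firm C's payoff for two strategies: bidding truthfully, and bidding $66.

The highest competing bid is $125.
Bidding truthfully at $139: Firm C has the top bid, wins, and pays the second-highest bid $125. Payoff = $139 − $125 = $14.
Bidding $66: the top bid is $125 (a rival), so Firm C loses. Payoff = $0.

(a) $14  (b) $0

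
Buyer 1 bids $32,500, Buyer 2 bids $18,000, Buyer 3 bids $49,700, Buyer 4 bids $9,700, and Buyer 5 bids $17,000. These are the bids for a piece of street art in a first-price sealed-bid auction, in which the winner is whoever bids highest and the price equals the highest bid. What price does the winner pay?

Ordered from highest: Buyer 3 $49,700, then Buyer 1 $32,500, then Buyer 2 $18,000, then Buyer 5 $17,000, then Buyer 4 $9,700.
Buyer 3 is the highest bidder, so Buyer 3 wins.
Under the first-price rule, the price is the highest bid: $49,700.

The winner pays $49,700.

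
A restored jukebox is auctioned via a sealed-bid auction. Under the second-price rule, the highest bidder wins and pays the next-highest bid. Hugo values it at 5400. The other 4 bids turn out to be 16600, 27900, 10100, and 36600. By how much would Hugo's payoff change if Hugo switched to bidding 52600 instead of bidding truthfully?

The highest competing bid is 36600.
Bidding truthfully at 5400: the top bid is 36600 (a rival), so Hugo loses. Payoff = 0.
Bidding 52600: Hugo has the top bid, wins, and pays the second-highest bid 36600. Payoff = 5400 − 36600 = -31200.
Change = -31200 − 0 = -31200.
Deviating from a truthful bid can only lose payoff in a second-price auction — never gain.

-31200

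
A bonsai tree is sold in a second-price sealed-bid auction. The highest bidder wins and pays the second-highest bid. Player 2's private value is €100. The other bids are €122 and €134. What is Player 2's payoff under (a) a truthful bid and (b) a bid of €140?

The highest competing bid is €134.
Bidding truthfully at €100: the top bid is €134 (a rival), so Player 2 loses. Payoff = €0.
Bidding €140: Player 2 has the top bid, wins, and pays the second-highest bid €134. Payoff = €100 − €134 = -€34.

Truthful: €0; alternative: -€34.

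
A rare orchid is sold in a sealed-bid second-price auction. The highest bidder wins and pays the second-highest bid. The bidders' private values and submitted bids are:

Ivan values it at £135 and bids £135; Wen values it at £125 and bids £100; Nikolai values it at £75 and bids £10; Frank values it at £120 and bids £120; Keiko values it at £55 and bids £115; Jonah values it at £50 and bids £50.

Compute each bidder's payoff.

Ivan £15, Wen £0, Nikolai £0, Frank £0, Keiko £0, Jonah £0.

Bids in descending order: Ivan £135 > Frank £120 > Keiko £115 > Wen £100 > Jonah £50 > Nikolai £10.
Ivan has the top bid and wins; the price is the second-highest bid, £120.
Ivan's payoff = £135 − £120 = £15. All other bidders lose, so their payoff is 0.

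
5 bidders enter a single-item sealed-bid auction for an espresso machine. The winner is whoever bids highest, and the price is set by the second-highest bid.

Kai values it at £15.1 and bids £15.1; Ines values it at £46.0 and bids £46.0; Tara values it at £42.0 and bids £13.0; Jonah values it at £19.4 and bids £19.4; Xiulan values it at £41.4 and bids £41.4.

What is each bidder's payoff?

Ordered from highest: Ines £46.0; Xiulan £41.4; Jonah £19.4; Kai £15.1; Tara £13.0.
Ines has the top bid and wins; the price is the second-highest bid, £41.4.
Ines's payoff = £46.0 − £41.4 = £4.6. All other bidders lose, so their payoff is 0.

Payoffs: Kai £0.0, Ines £4.6, Tara £0.0, Jonah £0.0, Xiulan £0.0.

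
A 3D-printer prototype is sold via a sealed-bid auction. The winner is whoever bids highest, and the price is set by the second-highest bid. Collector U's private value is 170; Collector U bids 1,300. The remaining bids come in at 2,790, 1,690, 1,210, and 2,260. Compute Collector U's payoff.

Collector U's payoff: 0.

Highest competing bid: 2,790.
Collector U's bid 1,300 is not the highest, so Collector U loses, pays nothing, and earns zero payoff.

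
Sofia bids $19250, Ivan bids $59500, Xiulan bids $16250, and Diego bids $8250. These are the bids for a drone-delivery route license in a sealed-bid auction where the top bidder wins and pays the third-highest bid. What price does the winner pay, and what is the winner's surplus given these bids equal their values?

Price $16250; surplus $43250.

Sorted high to low: Ivan $59500 > Sofia $19250 > Xiulan $16250 > Diego $8250.
Ivan is the highest bidder, so Ivan wins.
Under the third-price rule, the price is the third-highest bid: $16250.
Surplus = $59500 − $16250 = $43250.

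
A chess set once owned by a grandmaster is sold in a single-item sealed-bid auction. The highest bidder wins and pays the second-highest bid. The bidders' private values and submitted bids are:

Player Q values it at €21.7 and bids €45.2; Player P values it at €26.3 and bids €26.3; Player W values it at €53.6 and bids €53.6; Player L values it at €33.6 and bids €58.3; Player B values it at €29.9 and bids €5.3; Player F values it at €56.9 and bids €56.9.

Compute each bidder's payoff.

Payoffs: Player Q €0.0, Player P €0.0, Player W €0.0, Player L -€23.3, Player B €0.0, Player F €0.0.

Bids in descending order: Player L €58.3, then Player F €56.9, then Player W €53.6, then Player Q €45.2, then Player P €26.3, then Player B €5.3.
Player L has the top bid and wins; the price is the second-highest bid, €56.9.
Player L's payoff = €33.6 − €56.9 = -€23.3. All other bidders lose, so their payoff is 0.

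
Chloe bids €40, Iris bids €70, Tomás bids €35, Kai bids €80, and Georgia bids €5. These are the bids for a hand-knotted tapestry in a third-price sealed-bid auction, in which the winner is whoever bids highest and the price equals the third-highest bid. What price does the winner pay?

Price paid: €40.

Bids in descending order: Kai €80, then Iris €70, then Chloe €40, then Tomás €35, then Georgia €5.
Kai is the highest bidder, so Kai wins.
Under the third-price rule, the price is the third-highest bid: €40.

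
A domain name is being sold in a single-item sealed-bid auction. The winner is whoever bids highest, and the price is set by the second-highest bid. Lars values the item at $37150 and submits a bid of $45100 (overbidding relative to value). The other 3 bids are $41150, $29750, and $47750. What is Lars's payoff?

Highest competing bid: $47750.
Lars's bid $45100 is not the highest, so Lars loses, pays nothing, and earns zero payoff.

Lars's payoff: $0.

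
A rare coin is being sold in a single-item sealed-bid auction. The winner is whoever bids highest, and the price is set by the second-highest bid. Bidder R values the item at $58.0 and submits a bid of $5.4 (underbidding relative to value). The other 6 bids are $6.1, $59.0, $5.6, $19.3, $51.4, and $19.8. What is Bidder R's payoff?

$0.0

Highest competing bid: $59.0.
Bidder R's bid $5.4 is not the highest, so Bidder R loses, pays nothing, and earns zero payoff.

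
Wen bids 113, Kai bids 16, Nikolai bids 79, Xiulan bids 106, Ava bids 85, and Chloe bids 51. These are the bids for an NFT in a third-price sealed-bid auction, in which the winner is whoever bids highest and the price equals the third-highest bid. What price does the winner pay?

Ranking the bids: Wen 113, then Xiulan 106, then Ava 85, then Nikolai 79, then Chloe 51, then Kai 16.
Wen is the highest bidder, so Wen wins.
Under the third-price rule, the price is the third-highest bid: 85.

85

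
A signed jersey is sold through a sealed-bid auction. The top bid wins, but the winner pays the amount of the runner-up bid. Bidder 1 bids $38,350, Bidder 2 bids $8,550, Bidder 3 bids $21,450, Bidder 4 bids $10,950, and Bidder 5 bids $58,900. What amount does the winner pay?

Bids in descending order: Bidder 5 $58,900, then Bidder 1 $38,350, then Bidder 3 $21,450, then Bidder 4 $10,950, then Bidder 2 $8,550.
Bidder 5 has the highest bid, so Bidder 5 wins.
The second-highest bid is $38,350, so that is what Bidder 5 pays.

The winner pays $38,350.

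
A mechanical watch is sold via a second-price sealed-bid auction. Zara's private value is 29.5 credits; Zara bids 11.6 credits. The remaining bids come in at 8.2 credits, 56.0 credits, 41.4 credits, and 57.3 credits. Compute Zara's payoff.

0.0 credits

Highest competing bid: 57.3 credits.
Zara's bid 11.6 credits is not the highest, so Zara loses, pays nothing, and earns zero payoff.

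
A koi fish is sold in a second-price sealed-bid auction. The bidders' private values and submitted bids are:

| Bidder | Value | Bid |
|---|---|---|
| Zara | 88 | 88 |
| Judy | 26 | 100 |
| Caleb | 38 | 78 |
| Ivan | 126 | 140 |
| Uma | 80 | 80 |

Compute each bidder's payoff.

Sorted high to low: Ivan 140, then Judy 100, then Zara 88, then Uma 80, then Caleb 78.
Ivan has the top bid and wins; the price is the second-highest bid, 100.
Ivan's payoff = 126 − 100 = 26. All other bidders lose, so their payoff is 0.

Zara 0, Judy 0, Caleb 0, Ivan 26, Uma 0.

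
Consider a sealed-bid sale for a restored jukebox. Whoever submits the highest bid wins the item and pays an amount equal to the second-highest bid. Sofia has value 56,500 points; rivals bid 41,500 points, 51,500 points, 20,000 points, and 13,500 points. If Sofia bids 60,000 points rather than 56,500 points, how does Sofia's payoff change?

0 points

The highest competing bid is 51,500 points.
Bidding truthfully at 56,500 points: Sofia has the top bid, wins, and pays the second-highest bid 51,500 points. Payoff = 56,500 points − 51,500 points = 5,000 points.
Bidding 60,000 points: Sofia has the top bid, wins, and pays the second-highest bid 51,500 points. Payoff = 56,500 points − 51,500 points = 5,000 points.
Change = 5,000 points − 5,000 points = 0 points.
The bid only affects whether you win, not the price — here both bids land on the same side of the top rival bid, so the deviation is payoff-neutral.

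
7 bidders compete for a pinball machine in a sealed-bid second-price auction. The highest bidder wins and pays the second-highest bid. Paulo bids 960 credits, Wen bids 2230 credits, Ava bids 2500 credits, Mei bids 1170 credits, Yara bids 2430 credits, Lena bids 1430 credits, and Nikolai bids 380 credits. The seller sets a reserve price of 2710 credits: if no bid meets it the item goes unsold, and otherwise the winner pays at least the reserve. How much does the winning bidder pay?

unsold

Ordered from highest: Ava 2500 credits > Yara 2430 credits > Wen 2230 credits > Lena 1430 credits > Mei 1170 credits > Paulo 960 credits > Nikolai 380 credits.
The top bid 2500 credits is below the reserve 2710 credits, so the item goes unsold and nothing is paid.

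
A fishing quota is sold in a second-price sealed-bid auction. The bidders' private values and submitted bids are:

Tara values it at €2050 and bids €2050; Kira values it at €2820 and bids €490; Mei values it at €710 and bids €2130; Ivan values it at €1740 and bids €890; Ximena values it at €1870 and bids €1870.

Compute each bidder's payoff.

Ordered from highest: Mei €2130 > Tara €2050 > Ximena €1870 > Ivan €890 > Kira €490.
Mei has the top bid and wins; the price is the second-highest bid, €2050.
Mei's payoff = €710 − €2050 = -€1340. All other bidders lose, so their payoff is 0.

Payoffs: Tara €0, Kira €0, Mei -€1340, Ivan €0, Ximena €0.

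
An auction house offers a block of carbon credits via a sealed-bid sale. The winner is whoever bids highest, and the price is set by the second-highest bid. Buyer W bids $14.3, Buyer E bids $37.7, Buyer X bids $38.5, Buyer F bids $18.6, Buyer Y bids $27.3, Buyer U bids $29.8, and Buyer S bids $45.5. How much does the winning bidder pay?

$38.5

Ranking the bids: Buyer S $45.5; Buyer X $38.5; Buyer E $37.7; Buyer U $29.8; Buyer Y $27.3; Buyer F $18.6; Buyer W $14.3.
Buyer S has the highest bid, so Buyer S wins.
The second-highest bid is $38.5, so that is what Buyer S pays.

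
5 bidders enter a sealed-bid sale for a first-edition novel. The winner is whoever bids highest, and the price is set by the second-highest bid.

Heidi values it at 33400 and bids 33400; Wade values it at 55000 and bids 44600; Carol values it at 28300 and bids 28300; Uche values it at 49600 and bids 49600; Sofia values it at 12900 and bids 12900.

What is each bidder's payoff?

Ranking the bids: Uche 49600, then Wade 44600, then Heidi 33400, then Carol 28300, then Sofia 12900.
Uche has the top bid and wins; the price is the second-highest bid, 44600.
Uche's payoff = 49600 − 44600 = 5000. All other bidders lose, so their payoff is 0.

Payoffs: Heidi 0, Wade 0, Carol 0, Uche 5000, Sofia 0.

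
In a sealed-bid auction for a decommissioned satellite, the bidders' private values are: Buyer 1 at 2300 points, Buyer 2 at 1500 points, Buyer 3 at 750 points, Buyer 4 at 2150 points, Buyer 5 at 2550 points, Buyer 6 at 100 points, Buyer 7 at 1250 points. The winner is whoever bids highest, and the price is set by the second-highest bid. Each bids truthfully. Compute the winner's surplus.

Sorted high to low: Buyer 5 2550 points > Buyer 1 2300 points > Buyer 4 2150 points > Buyer 2 1500 points > Buyer 7 1250 points > Buyer 3 750 points > Buyer 6 100 points.
Buyer 5 wins with the top bid and pays the second-highest, 2300 points.
Surplus = 2550 points − 2300 points = 250 points.

250 points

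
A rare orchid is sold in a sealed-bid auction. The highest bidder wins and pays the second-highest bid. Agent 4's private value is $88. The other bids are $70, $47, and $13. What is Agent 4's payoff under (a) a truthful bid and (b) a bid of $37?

The highest competing bid is $70.
Bidding truthfully at $88: Agent 4 has the top bid, wins, and pays the second-highest bid $70. Payoff = $88 − $70 = $18.
Bidding $37: the top bid is $70 (a rival), so Agent 4 loses. Payoff = $0.

(a) $18  (b) $0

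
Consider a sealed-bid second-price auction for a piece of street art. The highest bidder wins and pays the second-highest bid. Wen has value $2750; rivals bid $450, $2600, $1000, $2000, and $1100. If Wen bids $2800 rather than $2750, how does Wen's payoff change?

The highest competing bid is $2600.
Bidding truthfully at $2750: Wen has the top bid, wins, and pays the second-highest bid $2600. Payoff = $2750 − $2600 = $150.
Bidding $2800: Wen has the top bid, wins, and pays the second-highest bid $2600. Payoff = $2750 − $2600 = $150.
Change = $150 − $150 = $0.
The bid only affects whether you win, not the price — here both bids land on the same side of the top rival bid, so the deviation is payoff-neutral.

Payoff change: $0.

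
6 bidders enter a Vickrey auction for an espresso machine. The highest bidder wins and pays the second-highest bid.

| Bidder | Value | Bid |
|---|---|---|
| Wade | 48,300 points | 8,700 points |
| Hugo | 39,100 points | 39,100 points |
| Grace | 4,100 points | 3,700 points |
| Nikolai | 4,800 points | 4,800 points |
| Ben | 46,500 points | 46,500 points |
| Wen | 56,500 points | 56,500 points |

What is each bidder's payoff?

Sorted high to low: Wen 56,500 points > Ben 46,500 points > Hugo 39,100 points > Wade 8,700 points > Nikolai 4,800 points > Grace 3,700 points.
Wen has the top bid and wins; the price is the second-highest bid, 46,500 points.
Wen's payoff = 56,500 points − 46,500 points = 10,000 points. All other bidders lose, so their payoff is 0.

Payoffs: Wade 0 points, Hugo 0 points, Grace 0 points, Nikolai 0 points, Ben 0 points, Wen 10,000 points.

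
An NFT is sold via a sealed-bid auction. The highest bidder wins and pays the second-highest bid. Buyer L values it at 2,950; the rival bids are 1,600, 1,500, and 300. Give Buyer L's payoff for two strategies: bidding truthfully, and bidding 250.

(a) 1,350  (b) 0

The highest competing bid is 1,600.
Bidding truthfully at 2,950: Buyer L has the top bid, wins, and pays the second-highest bid 1,600. Payoff = 2,950 − 1,600 = 1,350.
Bidding 250: the top bid is 1,600 (a rival), so Buyer L loses. Payoff = 0.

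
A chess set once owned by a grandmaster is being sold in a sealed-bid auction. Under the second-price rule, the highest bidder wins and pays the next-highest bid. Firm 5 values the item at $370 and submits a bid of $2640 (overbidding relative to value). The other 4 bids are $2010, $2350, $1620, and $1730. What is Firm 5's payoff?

Highest competing bid: $2350.
Firm 5's bid $2640 is the highest overall, so Firm 5 wins and pays the second-highest bid, $2350.
Payoff = value − price = $370 − $2350 = -$1980.
Overbidding won the item at a price above value — truthful bidding would have avoided this loss.

Payoff = -$1980.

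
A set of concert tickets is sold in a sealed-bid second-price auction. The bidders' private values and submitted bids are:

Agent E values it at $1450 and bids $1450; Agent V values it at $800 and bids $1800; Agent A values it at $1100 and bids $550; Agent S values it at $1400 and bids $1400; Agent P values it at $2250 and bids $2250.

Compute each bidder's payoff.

Payoffs: Agent E $0, Agent V $0, Agent A $0, Agent S $0, Agent P $450.

Bids in descending order: Agent P $2250, then Agent V $1800, then Agent E $1450, then Agent S $1400, then Agent A $550.
Agent P has the top bid and wins; the price is the second-highest bid, $1800.
Agent P's payoff = $2250 − $1800 = $450. All other bidders lose, so their payoff is 0.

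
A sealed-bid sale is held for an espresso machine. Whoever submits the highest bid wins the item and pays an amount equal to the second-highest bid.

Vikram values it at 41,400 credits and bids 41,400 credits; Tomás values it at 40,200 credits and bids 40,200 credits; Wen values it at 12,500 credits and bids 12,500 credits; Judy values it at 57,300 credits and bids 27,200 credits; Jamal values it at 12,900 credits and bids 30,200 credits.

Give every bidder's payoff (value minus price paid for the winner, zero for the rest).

Ordered from highest: Vikram 41,400 credits, then Tomás 40,200 credits, then Jamal 30,200 credits, then Judy 27,200 credits, then Wen 12,500 credits.
Vikram has the top bid and wins; the price is the second-highest bid, 40,200 credits.
Vikram's payoff = 41,400 credits − 40,200 credits = 1,200 credits. All other bidders lose, so their payoff is 0.

Vikram 1,200 credits, Tomás 0 credits, Wen 0 credits, Judy 0 credits, Jamal 0 credits.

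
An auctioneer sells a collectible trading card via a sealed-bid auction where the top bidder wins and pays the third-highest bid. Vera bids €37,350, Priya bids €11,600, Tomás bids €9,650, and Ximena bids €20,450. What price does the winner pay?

Ranking the bids: Vera €37,350, then Ximena €20,450, then Priya €11,600, then Tomás €9,650.
Vera is the highest bidder, so Vera wins.
Under the third-price rule, the price is the third-highest bid: €11,600.

€11,600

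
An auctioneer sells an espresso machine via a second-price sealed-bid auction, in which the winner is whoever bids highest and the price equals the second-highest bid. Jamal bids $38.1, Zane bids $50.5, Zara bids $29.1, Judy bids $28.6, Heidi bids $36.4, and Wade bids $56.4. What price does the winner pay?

Ordered from highest: Wade $56.4; Zane $50.5; Jamal $38.1; Heidi $36.4; Zara $29.1; Judy $28.6.
Wade is the highest bidder, so Wade wins.
Under the second-price rule, the price is the second-highest bid: $50.5.

Price paid: $50.5.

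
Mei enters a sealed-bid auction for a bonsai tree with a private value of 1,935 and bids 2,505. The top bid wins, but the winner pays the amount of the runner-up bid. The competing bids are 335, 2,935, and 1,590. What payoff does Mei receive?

Payoff = 0.

Highest competing bid: 2,935.
Mei's bid 2,505 is not the highest, so Mei loses, pays nothing, and earns zero payoff.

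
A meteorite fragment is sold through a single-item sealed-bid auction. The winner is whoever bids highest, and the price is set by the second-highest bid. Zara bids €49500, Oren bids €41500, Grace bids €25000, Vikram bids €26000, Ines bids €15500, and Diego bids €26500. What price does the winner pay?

€41500

Sorted high to low: Zara €49500; Oren €41500; Diego €26500; Vikram €26000; Grace €25000; Ines €15500.
Zara has the highest bid, so Zara wins.
The second-highest bid is €41500, so that is what Zara pays.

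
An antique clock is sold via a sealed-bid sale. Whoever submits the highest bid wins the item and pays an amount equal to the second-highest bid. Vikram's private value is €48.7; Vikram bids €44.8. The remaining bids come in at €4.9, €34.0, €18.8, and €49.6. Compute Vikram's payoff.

Highest competing bid: €49.6.
Vikram's bid €44.8 is not the highest, so Vikram loses, pays nothing, and earns zero payoff.

Payoff = €0.0.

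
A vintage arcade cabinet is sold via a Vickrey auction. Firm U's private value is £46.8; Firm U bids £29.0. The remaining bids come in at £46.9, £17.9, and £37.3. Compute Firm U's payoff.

£0.0

Highest competing bid: £46.9.
Firm U's bid £29.0 is not the highest, so Firm U loses, pays nothing, and earns zero payoff.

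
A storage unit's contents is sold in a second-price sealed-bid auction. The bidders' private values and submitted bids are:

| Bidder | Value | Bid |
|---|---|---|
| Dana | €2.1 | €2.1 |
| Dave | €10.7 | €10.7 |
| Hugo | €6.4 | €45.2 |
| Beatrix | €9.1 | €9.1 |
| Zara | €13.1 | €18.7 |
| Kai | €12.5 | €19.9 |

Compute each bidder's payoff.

Ranking the bids: Hugo €45.2; Kai €19.9; Zara €18.7; Dave €10.7; Beatrix €9.1; Dana €2.1.
Hugo has the top bid and wins; the price is the second-highest bid, €19.9.
Hugo's payoff = €6.4 − €19.9 = -€13.5. All other bidders lose, so their payoff is 0.

Dana €0.0, Dave €0.0, Hugo -€13.5, Beatrix €0.0, Zara €0.0, Kai €0.0.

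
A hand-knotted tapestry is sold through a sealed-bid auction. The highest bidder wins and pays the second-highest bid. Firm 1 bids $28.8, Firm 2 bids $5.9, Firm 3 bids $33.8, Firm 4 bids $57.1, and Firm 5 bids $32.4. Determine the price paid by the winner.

Price paid: $33.8.

Ranking the bids: Firm 4 $57.1; Firm 3 $33.8; Firm 5 $32.4; Firm 1 $28.8; Firm 2 $5.9.
Firm 4 has the highest bid, so Firm 4 wins.
The second-highest bid is $33.8, so that is what Firm 4 pays.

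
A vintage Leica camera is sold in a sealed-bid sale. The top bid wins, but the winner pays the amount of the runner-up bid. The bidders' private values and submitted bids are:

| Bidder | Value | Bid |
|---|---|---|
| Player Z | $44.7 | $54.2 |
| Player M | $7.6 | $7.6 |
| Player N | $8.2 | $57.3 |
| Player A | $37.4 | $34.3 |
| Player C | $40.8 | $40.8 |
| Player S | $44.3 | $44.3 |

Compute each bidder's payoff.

Player Z $0.0, Player M $0.0, Player N -$46.0, Player A $0.0, Player C $0.0, Player S $0.0.

Ordered from highest: Player N $57.3; Player Z $54.2; Player S $44.3; Player C $40.8; Player A $34.3; Player M $7.6.
Player N has the top bid and wins; the price is the second-highest bid, $54.2.
Player N's payoff = $8.2 − $54.2 = -$46.0. All other bidders lose, so their payoff is 0.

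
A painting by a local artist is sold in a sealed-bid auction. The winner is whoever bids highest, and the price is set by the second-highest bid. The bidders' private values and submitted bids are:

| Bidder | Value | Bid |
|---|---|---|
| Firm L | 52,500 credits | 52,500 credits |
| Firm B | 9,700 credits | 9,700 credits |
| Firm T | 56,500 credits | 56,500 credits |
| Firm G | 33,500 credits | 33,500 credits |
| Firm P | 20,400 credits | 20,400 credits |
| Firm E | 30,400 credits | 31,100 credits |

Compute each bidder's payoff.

Firm L 0 credits, Firm B 0 credits, Firm T 4,000 credits, Firm G 0 credits, Firm P 0 credits, Firm E 0 credits.

Ranking the bids: Firm T 56,500 credits, then Firm L 52,500 credits, then Firm G 33,500 credits, then Firm E 31,100 credits, then Firm P 20,400 credits, then Firm B 9,700 credits.
Firm T has the top bid and wins; the price is the second-highest bid, 52,500 credits.
Firm T's payoff = 56,500 credits − 52,500 credits = 4,000 credits. All other bidders lose, so their payoff is 0.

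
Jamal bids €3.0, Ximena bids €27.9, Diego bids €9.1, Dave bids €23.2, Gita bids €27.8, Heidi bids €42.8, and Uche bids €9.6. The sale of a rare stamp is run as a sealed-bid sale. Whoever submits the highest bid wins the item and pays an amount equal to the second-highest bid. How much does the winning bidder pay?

Ordered from highest: Heidi €42.8, then Ximena €27.9, then Gita €27.8, then Dave €23.2, then Uche €9.6, then Diego €9.1, then Jamal €3.0.
Heidi has the highest bid, so Heidi wins.
The second-highest bid is €27.9, so that is what Heidi pays.

Price paid: €27.9.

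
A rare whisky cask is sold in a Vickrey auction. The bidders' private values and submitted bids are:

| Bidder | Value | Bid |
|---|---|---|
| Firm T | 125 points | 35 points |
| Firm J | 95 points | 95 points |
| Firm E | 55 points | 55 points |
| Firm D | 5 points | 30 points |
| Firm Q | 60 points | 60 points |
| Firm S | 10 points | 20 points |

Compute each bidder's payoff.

Payoffs: Firm T 0 points, Firm J 35 points, Firm E 0 points, Firm D 0 points, Firm Q 0 points, Firm S 0 points.

Ordered from highest: Firm J 95 points > Firm Q 60 points > Firm E 55 points > Firm T 35 points > Firm D 30 points > Firm S 20 points.
Firm J has the top bid and wins; the price is the second-highest bid, 60 points.
Firm J's payoff = 95 points − 60 points = 35 points. All other bidders lose, so their payoff is 0.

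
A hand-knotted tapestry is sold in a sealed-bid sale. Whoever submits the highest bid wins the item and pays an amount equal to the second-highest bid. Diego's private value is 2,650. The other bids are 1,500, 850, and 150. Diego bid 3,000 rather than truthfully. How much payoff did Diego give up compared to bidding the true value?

The highest competing bid is 1,500.
Bidding truthfully at 2,650: Diego has the top bid, wins, and pays the second-highest bid 1,500. Payoff = 2,650 − 1,500 = 1,150.
Bidding 3,000: Diego has the top bid, wins, and pays the second-highest bid 1,500. Payoff = 2,650 − 1,500 = 1,150.
Regret = truthful payoff − actual payoff = 1,150 − 1,150 = 0.

Payoff forgone: 0.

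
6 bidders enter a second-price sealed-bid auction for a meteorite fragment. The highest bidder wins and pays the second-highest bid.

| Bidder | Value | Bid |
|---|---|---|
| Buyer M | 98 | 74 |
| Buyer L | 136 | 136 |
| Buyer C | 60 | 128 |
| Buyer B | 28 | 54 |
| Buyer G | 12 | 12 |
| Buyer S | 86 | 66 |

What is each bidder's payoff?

Ranking the bids: Buyer L 136, then Buyer C 128, then Buyer M 74, then Buyer S 66, then Buyer B 54, then Buyer G 12.
Buyer L has the top bid and wins; the price is the second-highest bid, 128.
Buyer L's payoff = 136 − 128 = 8. All other bidders lose, so their payoff is 0.

Buyer M 0, Buyer L 8, Buyer C 0, Buyer B 0, Buyer G 0, Buyer S 0.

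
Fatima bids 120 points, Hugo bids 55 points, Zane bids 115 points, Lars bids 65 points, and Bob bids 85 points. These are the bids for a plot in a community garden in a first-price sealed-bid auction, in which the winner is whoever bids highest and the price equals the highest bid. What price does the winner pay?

Price paid: 120 points.

Sorted high to low: Fatima 120 points > Zane 115 points > Bob 85 points > Lars 65 points > Hugo 55 points.
Fatima is the highest bidder, so Fatima wins.
Under the first-price rule, the price is the highest bid: 120 points.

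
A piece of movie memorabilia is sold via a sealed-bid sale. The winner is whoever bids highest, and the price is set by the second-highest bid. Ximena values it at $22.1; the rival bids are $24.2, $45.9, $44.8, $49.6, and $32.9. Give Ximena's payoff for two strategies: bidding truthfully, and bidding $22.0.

The highest competing bid is $49.6.
Bidding truthfully at $22.1: the top bid is $49.6 (a rival), so Ximena loses. Payoff = $0.0.
Bidding $22.0: the top bid is $49.6 (a rival), so Ximena loses. Payoff = $0.0.

(a) $0.0  (b) $0.0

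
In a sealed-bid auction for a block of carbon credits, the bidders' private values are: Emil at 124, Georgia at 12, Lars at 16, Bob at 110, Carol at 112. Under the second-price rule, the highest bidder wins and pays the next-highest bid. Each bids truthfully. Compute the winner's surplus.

Ranking the bids: Emil 124, then Carol 112, then Bob 110, then Lars 16, then Georgia 12.
Emil wins with the top bid and pays the second-highest, 112.
Surplus = 124 − 112 = 12.

Winner's surplus: 12.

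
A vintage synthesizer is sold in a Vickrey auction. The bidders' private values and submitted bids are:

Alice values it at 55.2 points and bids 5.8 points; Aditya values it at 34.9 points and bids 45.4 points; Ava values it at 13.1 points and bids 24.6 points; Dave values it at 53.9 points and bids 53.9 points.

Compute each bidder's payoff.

Bids in descending order: Dave 53.9 points > Aditya 45.4 points > Ava 24.6 points > Alice 5.8 points.
Dave has the top bid and wins; the price is the second-highest bid, 45.4 points.
Dave's payoff = 53.9 points − 45.4 points = 8.5 points. All other bidders lose, so their payoff is 0.

Payoffs: Alice 0.0 points, Aditya 0.0 points, Ava 0.0 points, Dave 8.5 points.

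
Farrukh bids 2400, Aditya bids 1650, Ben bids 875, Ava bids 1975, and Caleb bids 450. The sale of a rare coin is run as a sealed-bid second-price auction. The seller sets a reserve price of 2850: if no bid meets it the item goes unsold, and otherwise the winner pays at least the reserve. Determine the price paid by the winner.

Sorted high to low: Farrukh 2400 > Ava 1975 > Aditya 1650 > Ben 875 > Caleb 450.
The top bid 2400 is below the reserve 2850, so the item goes unsold and nothing is paid.

unsold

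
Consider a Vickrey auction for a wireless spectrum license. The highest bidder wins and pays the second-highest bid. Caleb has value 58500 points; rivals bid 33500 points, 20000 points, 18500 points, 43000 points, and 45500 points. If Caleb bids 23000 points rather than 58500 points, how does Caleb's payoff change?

Change in payoff: -13000 points.

The highest competing bid is 45500 points.
Bidding truthfully at 58500 points: Caleb has the top bid, wins, and pays the second-highest bid 45500 points. Payoff = 58500 points − 45500 points = 13000 points.
Bidding 23000 points: the top bid is 45500 points (a rival), so Caleb loses. Payoff = 0 points.
Change = 0 points − 13000 points = -13000 points.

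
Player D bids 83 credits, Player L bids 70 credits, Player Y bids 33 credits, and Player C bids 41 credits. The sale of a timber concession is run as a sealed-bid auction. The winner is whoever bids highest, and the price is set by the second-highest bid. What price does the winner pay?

The winner pays 70 credits.

Sorted high to low: Player D 83 credits; Player L 70 credits; Player C 41 credits; Player Y 33 credits.
Player D has the highest bid, so Player D wins.
The second-highest bid is 70 credits, so that is what Player D pays.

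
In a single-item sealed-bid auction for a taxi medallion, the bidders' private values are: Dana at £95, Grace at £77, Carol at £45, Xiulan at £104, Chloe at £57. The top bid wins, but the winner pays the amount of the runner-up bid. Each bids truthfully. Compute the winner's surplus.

Sorted high to low: Xiulan £104 > Dana £95 > Grace £77 > Chloe £57 > Carol £45.
Xiulan wins with the top bid and pays the second-highest, £95.
Surplus = £104 − £95 = £9.

£9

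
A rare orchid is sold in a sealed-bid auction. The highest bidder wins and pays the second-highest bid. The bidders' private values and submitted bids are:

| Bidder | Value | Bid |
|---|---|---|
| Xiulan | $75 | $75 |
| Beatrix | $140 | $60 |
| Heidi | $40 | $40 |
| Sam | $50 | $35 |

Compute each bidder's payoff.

Sorted high to low: Xiulan $75, then Beatrix $60, then Heidi $40, then Sam $35.
Xiulan has the top bid and wins; the price is the second-highest bid, $60.
Xiulan's payoff = $75 − $60 = $15. All other bidders lose, so their payoff is 0.

Xiulan $15, Beatrix $0, Heidi $0, Sam $0.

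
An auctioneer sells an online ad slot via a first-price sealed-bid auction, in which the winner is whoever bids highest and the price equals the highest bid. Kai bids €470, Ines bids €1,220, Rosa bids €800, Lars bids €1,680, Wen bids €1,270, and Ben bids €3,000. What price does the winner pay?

Price paid: €3,000.

Ordered from highest: Ben €3,000; Lars €1,680; Wen €1,270; Ines €1,220; Rosa €800; Kai €470.
Ben is the highest bidder, so Ben wins.
Under the first-price rule, the price is the highest bid: €3,000.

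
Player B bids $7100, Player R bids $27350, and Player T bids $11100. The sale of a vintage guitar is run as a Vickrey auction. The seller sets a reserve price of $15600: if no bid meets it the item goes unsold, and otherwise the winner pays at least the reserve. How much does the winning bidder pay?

Ordered from highest: Player R $27350 > Player T $11100 > Player B $7100.
Player R has the highest bid, so Player R wins.
The second-highest bid is $11100, but the reserve $15600 is higher, so the price is the reserve.

$15600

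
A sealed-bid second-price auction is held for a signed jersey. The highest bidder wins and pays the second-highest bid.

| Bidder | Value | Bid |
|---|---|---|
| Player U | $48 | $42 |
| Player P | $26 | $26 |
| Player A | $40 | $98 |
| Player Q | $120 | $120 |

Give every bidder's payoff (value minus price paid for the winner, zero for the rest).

Ordered from highest: Player Q $120; Player A $98; Player U $42; Player P $26.
Player Q has the top bid and wins; the price is the second-highest bid, $98.
Player Q's payoff = $120 − $98 = $22. All other bidders lose, so their payoff is 0.

Payoffs: Player U $0, Player P $0, Player A $0, Player Q $22.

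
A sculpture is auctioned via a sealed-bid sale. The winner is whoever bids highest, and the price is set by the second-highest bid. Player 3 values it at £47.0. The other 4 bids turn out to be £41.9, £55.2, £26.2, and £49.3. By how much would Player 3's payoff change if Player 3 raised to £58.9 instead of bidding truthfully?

Change in payoff: -£8.2.

The highest competing bid is £55.2.
Bidding truthfully at £47.0: the top bid is £55.2 (a rival), so Player 3 loses. Payoff = £0.0.
Bidding £58.9: Player 3 has the top bid, wins, and pays the second-highest bid £55.2. Payoff = £47.0 − £55.2 = -£8.2.
Change = -£8.2 − £0.0 = -£8.2.
This is the dominant-strategy logic: truthful bidding weakly beats any alternative.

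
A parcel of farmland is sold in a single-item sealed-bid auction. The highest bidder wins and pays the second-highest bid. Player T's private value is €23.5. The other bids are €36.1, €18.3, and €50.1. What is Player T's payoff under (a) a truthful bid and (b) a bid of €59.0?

The highest competing bid is €50.1.
Bidding truthfully at €23.5: the top bid is €50.1 (a rival), so Player T loses. Payoff = €0.0.
Bidding €59.0: Player T has the top bid, wins, and pays the second-highest bid €50.1. Payoff = €23.5 − €50.1 = -€26.6.
This is the dominant-strategy logic: truthful bidding weakly beats any alternative.

(a) €0.0  (b) -€26.6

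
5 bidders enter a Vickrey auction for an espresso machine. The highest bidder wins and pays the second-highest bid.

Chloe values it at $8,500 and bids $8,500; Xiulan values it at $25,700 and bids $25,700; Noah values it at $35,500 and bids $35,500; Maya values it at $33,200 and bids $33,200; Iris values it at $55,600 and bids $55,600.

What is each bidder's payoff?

Ordered from highest: Iris $55,600 > Noah $35,500 > Maya $33,200 > Xiulan $25,700 > Chloe $8,500.
Iris has the top bid and wins; the price is the second-highest bid, $35,500.
Iris's payoff = $55,600 − $35,500 = $20,100. All other bidders lose, so their payoff is 0.

Payoffs: Chloe $0, Xiulan $0, Noah $0, Maya $0, Iris $20,100.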